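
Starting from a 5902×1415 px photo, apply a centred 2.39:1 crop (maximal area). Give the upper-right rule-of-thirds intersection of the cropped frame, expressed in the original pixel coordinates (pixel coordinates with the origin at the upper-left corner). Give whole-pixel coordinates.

x = 3515 px, y = 472 px

5902/1415 > 2.39/1, so the 2.39:1 crop keeps the full height 1415 and trims width to 1415 × 2.39/1 = 3381.85 px.
Left offset = (5902 − 3381.85)/2 = 1260.07 px; top offset = 0.
Upper-right is two-thirds across and one-third down within the crop:
x = 1260.07 + 2 × 3381.85/3 ≈ 3515; y = 0.00 + 1 × 1415.00/3 ≈ 472.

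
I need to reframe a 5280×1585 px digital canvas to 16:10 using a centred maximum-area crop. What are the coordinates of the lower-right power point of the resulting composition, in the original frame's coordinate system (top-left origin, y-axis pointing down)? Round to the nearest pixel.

5280/1585 > 16/10, so the 16:10 crop keeps the full height 1585 and trims width to 1585 × 16/10 = 2536.00 px.
Left offset = (5280 − 2536.00)/2 = 1372.00 px; top offset = 0.
Lower-right is two-thirds across and two-thirds down within the crop:
x = 1372.00 + 2 × 2536.00/3 ≈ 3063; y = 0.00 + 2 × 1585.00/3 ≈ 1057.

(3063, 1057)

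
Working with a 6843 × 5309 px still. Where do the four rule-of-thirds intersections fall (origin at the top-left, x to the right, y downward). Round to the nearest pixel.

One third of 6843 is 2281; one third of 5309 is 1769.67.
Vertical third lines at x = 2281 and x = 4562; horizontal third lines at y = 1770 and y = 3539.

(2281, 1770), (4562, 1770), (2281, 3539), (4562, 3539)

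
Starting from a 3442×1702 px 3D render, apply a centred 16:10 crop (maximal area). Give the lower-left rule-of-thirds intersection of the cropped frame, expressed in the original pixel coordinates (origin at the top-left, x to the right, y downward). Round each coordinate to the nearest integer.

x = 1267 px, y = 1135 px

3442/1702 > 16/10, so the 16:10 crop keeps the full height 1702 and trims width to 1702 × 16/10 = 2723.20 px.
Left offset = (3442 − 2723.20)/2 = 359.40 px; top offset = 0.
Lower-left is one-third across and two-thirds down within the crop:
x = 359.40 + 1 × 2723.20/3 ≈ 1267; y = 0.00 + 2 × 1702.00/3 ≈ 1135.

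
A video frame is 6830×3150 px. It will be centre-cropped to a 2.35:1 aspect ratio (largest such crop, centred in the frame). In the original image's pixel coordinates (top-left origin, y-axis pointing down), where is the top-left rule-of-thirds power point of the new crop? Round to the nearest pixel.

x = 2277 px, y = 1091 px

6830/3150 < 2.35/1, so the 2.35:1 crop keeps the full width 6830 and trims height to 6830 × 1/2.35 = 2906.38 px.
Top offset = (3150 − 2906.38)/2 = 121.81 px; left offset = 0.
Top-left is one-third across and one-third down within the crop:
x = 0.00 + 1 × 6830.00/3 ≈ 2277; y = 121.81 + 1 × 2906.38/3 ≈ 1091.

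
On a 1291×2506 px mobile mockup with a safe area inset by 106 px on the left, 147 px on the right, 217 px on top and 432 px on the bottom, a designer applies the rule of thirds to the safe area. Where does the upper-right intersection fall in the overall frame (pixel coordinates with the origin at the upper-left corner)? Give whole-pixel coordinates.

Content width = 1291 − 106 − 147 = 1038 px; content height = 2506 − 217 − 432 = 1857 px.
Upper-right is two-thirds across and one-third down within the safe area.
x = 106 + 2 × 1038/3 = 106 + 692.00 ≈ 798
y = 217 + 1 × 1857/3 = 217 + 619.00 ≈ 836

(798, 836)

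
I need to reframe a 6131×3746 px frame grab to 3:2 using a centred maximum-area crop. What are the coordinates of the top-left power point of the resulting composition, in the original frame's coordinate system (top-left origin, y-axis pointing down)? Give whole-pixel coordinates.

6131/3746 > 3/2, so the 3:2 crop keeps the full height 3746 and trims width to 3746 × 3/2 = 5619.00 px.
Left offset = (6131 − 5619.00)/2 = 256.00 px; top offset = 0.
Top-left is one-third across and one-third down within the crop:
x = 256.00 + 1 × 5619.00/3 ≈ 2129; y = 0.00 + 1 × 3746.00/3 ≈ 1249.

(2129, 1249)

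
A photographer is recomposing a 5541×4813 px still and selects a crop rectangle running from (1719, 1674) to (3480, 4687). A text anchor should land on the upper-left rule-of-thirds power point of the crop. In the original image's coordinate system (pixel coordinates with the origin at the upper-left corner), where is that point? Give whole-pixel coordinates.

x = 2306 px, y = 2678 px

Crop width = 3480 − 1719 = 1761 px; one third is 587.00 px.
Crop height = 4687 − 1674 = 3013 px; one third is 1004.33 px.
The upper-left point is one-third across and one-third down within the crop:
x = 1719 + 1 × 587.00 ≈ 2306; y = 1674 + 1 × 1004.33 ≈ 2678.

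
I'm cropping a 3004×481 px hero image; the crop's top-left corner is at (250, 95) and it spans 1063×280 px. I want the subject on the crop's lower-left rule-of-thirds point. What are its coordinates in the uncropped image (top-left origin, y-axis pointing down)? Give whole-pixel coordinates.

One third of the crop width 1063 is 354.33 px.
One third of the crop height 280 is 93.33 px.
The lower-left point is one-third across and two-thirds down within the crop:
x = 250 + 1 × 354.33 ≈ 604; y = 95 + 2 × 93.33 ≈ 282.

x = 604 px, y = 282 px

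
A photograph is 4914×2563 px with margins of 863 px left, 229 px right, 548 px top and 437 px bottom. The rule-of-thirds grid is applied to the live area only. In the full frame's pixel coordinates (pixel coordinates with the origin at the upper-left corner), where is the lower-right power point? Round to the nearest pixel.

(3411, 1600)

Content width = 4914 − 863 − 229 = 3822 px; content height = 2563 − 548 − 437 = 1578 px.
Lower-right is two-thirds across and two-thirds down within the live area.
x = 863 + 2 × 3822/3 = 863 + 2548.00 ≈ 3411
y = 548 + 2 × 1578/3 = 548 + 1052.00 ≈ 1600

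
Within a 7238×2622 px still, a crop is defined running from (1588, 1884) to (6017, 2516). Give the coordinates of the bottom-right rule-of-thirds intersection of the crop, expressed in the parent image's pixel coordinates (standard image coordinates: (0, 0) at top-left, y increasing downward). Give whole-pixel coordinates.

x = 4541 px, y = 2305 px

Crop width = 6017 − 1588 = 4429 px; one third is 1476.33 px.
Crop height = 2516 − 1884 = 632 px; one third is 210.67 px.
The bottom-right point is two-thirds across and two-thirds down within the crop:
x = 1588 + 2 × 1476.33 ≈ 4541; y = 1884 + 2 × 210.67 ≈ 2305.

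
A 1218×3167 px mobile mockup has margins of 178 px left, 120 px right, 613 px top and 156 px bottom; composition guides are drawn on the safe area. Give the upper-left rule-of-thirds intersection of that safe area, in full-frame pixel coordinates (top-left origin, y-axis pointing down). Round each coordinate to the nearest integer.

x = 485 px, y = 1412 px

Content width = 1218 − 178 − 120 = 920 px; content height = 3167 − 613 − 156 = 2398 px.
Upper-left is one-third across and one-third down within the safe area.
x = 178 + 1 × 920/3 = 178 + 306.67 ≈ 485
y = 613 + 1 × 2398/3 = 613 + 799.33 ≈ 1412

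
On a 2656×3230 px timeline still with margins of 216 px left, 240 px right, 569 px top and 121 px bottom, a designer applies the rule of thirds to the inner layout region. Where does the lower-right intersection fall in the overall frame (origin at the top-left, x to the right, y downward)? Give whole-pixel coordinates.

Content width = 2656 − 216 − 240 = 2200 px; content height = 3230 − 569 − 121 = 2540 px.
Lower-right is two-thirds across and two-thirds down within the inner layout region.
x = 216 + 2 × 2200/3 = 216 + 1466.67 ≈ 1683
y = 569 + 2 × 2540/3 = 569 + 1693.33 ≈ 2262

(1683, 2262)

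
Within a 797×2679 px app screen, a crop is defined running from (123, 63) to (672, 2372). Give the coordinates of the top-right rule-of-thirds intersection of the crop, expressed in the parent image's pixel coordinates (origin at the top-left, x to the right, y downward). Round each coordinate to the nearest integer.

Crop width = 672 − 123 = 549 px; one third is 183.00 px.
Crop height = 2372 − 63 = 2309 px; one third is 769.67 px.
The top-right point is two-thirds across and one-third down within the crop:
x = 123 + 2 × 183.00 ≈ 489; y = 63 + 1 × 769.67 ≈ 833.

x = 489 px, y = 833 px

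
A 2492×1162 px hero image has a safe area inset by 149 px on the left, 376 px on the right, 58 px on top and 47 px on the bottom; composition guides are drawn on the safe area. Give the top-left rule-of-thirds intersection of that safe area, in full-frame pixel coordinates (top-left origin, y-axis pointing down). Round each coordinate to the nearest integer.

(805, 410)

Content width = 2492 − 149 − 376 = 1967 px; content height = 1162 − 58 − 47 = 1057 px.
Top-left is one-third across and one-third down within the safe area.
x = 149 + 1 × 1967/3 = 149 + 655.67 ≈ 805
y = 58 + 1 × 1057/3 = 58 + 352.33 ≈ 410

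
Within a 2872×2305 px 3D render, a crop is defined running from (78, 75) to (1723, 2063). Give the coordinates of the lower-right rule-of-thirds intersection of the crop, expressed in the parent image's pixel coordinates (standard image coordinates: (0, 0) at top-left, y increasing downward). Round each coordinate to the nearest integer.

Crop width = 1723 − 78 = 1645 px; one third is 548.33 px.
Crop height = 2063 − 75 = 1988 px; one third is 662.67 px.
The lower-right point is two-thirds across and two-thirds down within the crop:
x = 78 + 2 × 548.33 ≈ 1175; y = 75 + 2 × 662.67 ≈ 1400.

(1175, 1400)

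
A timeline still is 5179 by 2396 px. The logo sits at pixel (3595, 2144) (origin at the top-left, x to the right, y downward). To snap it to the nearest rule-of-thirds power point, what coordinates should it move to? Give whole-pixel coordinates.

Third lines: x ∈ {1726, 3453}, y ∈ {799, 1597}.
3595 is closer to x = 3453; 2144 is closer to y = 1597.
So the nearest intersection is the lower-right power point.

x = 3453 px, y = 1597 px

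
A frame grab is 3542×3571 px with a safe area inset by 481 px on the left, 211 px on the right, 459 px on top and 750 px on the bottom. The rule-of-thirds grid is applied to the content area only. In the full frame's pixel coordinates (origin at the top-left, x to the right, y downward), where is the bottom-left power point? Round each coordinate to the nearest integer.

Content width = 3542 − 481 − 211 = 2850 px; content height = 3571 − 459 − 750 = 2362 px.
Bottom-left is one-third across and two-thirds down within the content area.
x = 481 + 1 × 2850/3 = 481 + 950.00 ≈ 1431
y = 459 + 2 × 2362/3 = 459 + 1574.67 ≈ 2034

x = 1431 px, y = 2034 px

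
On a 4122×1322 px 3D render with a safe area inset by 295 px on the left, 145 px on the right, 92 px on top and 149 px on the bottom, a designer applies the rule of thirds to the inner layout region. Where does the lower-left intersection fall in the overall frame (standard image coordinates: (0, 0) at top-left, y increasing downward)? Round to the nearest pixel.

Content width = 4122 − 295 − 145 = 3682 px; content height = 1322 − 92 − 149 = 1081 px.
Lower-left is one-third across and two-thirds down within the inner layout region.
x = 295 + 1 × 3682/3 = 295 + 1227.33 ≈ 1522
y = 92 + 2 × 1081/3 = 92 + 720.67 ≈ 813

x = 1522 px, y = 813 px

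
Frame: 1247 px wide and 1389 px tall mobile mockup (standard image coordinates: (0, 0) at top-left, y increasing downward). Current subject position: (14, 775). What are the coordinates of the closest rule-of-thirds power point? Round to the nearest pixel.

Third lines: x ∈ {416, 831}, y ∈ {463, 926}.
14 is closer to x = 416; 775 is closer to y = 926.
So the nearest intersection is the lower-left power point.

x = 416 px, y = 926 px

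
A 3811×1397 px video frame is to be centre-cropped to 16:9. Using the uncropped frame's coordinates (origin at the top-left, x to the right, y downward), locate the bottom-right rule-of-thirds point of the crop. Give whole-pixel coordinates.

x = 2319 px, y = 931 px

3811/1397 > 16/9, so the 16:9 crop keeps the full height 1397 and trims width to 1397 × 16/9 = 2483.56 px.
Left offset = (3811 − 2483.56)/2 = 663.72 px; top offset = 0.
Bottom-right is two-thirds across and two-thirds down within the crop:
x = 663.72 + 2 × 2483.56/3 ≈ 2319; y = 0.00 + 2 × 1397.00/3 ≈ 931.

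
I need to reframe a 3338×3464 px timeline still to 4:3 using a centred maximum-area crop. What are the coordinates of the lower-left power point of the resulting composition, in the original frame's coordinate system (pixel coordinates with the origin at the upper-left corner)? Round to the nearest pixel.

(1113, 2149)

3338/3464 < 4/3, so the 4:3 crop keeps the full width 3338 and trims height to 3338 × 3/4 = 2503.50 px.
Top offset = (3464 − 2503.50)/2 = 480.25 px; left offset = 0.
Lower-left is one-third across and two-thirds down within the crop:
x = 0.00 + 1 × 3338.00/3 ≈ 1113; y = 480.25 + 2 × 2503.50/3 ≈ 2149.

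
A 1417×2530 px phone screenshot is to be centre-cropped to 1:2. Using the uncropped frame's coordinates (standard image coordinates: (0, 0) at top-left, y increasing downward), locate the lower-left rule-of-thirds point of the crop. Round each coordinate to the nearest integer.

(498, 1687)

1417/2530 > 1/2, so the 1:2 crop keeps the full height 2530 and trims width to 2530 × 1/2 = 1265.00 px.
Left offset = (1417 − 1265.00)/2 = 76.00 px; top offset = 0.
Lower-left is one-third across and two-thirds down within the crop:
x = 76.00 + 1 × 1265.00/3 ≈ 498; y = 0.00 + 2 × 2530.00/3 ≈ 1687.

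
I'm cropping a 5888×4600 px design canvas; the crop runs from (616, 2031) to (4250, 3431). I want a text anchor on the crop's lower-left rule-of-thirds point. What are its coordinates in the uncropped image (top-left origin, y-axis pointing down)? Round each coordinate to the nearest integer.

Crop width = 4250 − 616 = 3634 px; one third is 1211.33 px.
Crop height = 3431 − 2031 = 1400 px; one third is 466.67 px.
The lower-left point is one-third across and two-thirds down within the crop:
x = 616 + 1 × 1211.33 ≈ 1827; y = 2031 + 2 × 466.67 ≈ 2964.

(1827, 2964)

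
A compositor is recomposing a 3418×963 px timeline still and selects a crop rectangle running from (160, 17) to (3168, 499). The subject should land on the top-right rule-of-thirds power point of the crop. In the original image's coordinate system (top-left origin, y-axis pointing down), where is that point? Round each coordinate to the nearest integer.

x = 2165 px, y = 178 px

Crop width = 3168 − 160 = 3008 px; one third is 1002.67 px.
Crop height = 499 − 17 = 482 px; one third is 160.67 px.
The top-right point is two-thirds across and one-third down within the crop:
x = 160 + 2 × 1002.67 ≈ 2165; y = 17 + 1 × 160.67 ≈ 178.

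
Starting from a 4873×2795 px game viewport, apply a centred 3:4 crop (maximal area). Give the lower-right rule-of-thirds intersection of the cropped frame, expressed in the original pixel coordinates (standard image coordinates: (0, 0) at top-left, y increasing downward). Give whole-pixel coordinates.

4873/2795 > 3/4, so the 3:4 crop keeps the full height 2795 and trims width to 2795 × 3/4 = 2096.25 px.
Left offset = (4873 − 2096.25)/2 = 1388.38 px; top offset = 0.
Lower-right is two-thirds across and two-thirds down within the crop:
x = 1388.38 + 2 × 2096.25/3 ≈ 2786; y = 0.00 + 2 × 2795.00/3 ≈ 1863.

(2786, 1863)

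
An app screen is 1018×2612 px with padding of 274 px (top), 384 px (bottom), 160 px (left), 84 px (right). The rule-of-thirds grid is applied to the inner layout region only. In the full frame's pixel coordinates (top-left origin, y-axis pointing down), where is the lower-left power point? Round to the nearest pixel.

Content width = 1018 − 160 − 84 = 774 px; content height = 2612 − 274 − 384 = 1954 px.
Lower-left is one-third across and two-thirds down within the inner layout region.
x = 160 + 1 × 774/3 = 160 + 258.00 ≈ 418
y = 274 + 2 × 1954/3 = 274 + 1302.67 ≈ 1577

(418, 1577)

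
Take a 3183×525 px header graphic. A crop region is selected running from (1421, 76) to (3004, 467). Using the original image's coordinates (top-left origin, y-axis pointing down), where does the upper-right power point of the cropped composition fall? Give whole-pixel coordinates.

x = 2476 px, y = 206 px

Crop width = 3004 − 1421 = 1583 px; one third is 527.67 px.
Crop height = 467 − 76 = 391 px; one third is 130.33 px.
The upper-right point is two-thirds across and one-third down within the crop:
x = 1421 + 2 × 527.67 ≈ 2476; y = 76 + 1 × 130.33 ≈ 206.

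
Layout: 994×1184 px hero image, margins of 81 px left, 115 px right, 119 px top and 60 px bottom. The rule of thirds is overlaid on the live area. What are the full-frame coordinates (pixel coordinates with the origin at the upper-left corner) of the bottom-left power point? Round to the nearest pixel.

Content width = 994 − 81 − 115 = 798 px; content height = 1184 − 119 − 60 = 1005 px.
Bottom-left is one-third across and two-thirds down within the live area.
x = 81 + 1 × 798/3 = 81 + 266.00 ≈ 347
y = 119 + 2 × 1005/3 = 119 + 670.00 ≈ 789

(347, 789)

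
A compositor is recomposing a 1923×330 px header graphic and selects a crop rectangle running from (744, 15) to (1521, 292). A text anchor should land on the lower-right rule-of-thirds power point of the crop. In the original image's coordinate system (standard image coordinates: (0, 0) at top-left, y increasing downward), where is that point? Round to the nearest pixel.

Crop width = 1521 − 744 = 777 px; one third is 259.00 px.
Crop height = 292 − 15 = 277 px; one third is 92.33 px.
The lower-right point is two-thirds across and two-thirds down within the crop:
x = 744 + 2 × 259.00 ≈ 1262; y = 15 + 2 × 92.33 ≈ 200.

(1262, 200)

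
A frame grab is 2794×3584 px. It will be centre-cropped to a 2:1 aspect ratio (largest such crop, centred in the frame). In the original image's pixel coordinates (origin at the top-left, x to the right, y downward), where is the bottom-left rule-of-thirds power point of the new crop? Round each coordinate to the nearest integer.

(931, 2025)

2794/3584 < 2/1, so the 2:1 crop keeps the full width 2794 and trims height to 2794 × 1/2 = 1397.00 px.
Top offset = (3584 − 1397.00)/2 = 1093.50 px; left offset = 0.
Bottom-left is one-third across and two-thirds down within the crop:
x = 0.00 + 1 × 2794.00/3 ≈ 931; y = 1093.50 + 2 × 1397.00/3 ≈ 2025.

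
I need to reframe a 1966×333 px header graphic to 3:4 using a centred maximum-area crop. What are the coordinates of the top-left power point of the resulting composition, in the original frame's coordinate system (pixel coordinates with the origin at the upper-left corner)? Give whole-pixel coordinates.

x = 941 px, y = 111 px

1966/333 > 3/4, so the 3:4 crop keeps the full height 333 and trims width to 333 × 3/4 = 249.75 px.
Left offset = (1966 − 249.75)/2 = 858.12 px; top offset = 0.
Top-left is one-third across and one-third down within the crop:
x = 858.12 + 1 × 249.75/3 ≈ 941; y = 0.00 + 1 × 333.00/3 ≈ 111.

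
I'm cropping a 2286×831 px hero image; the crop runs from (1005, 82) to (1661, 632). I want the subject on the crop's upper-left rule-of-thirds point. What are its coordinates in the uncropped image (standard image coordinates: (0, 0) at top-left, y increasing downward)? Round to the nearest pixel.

Crop width = 1661 − 1005 = 656 px; one third is 218.67 px.
Crop height = 632 − 82 = 550 px; one third is 183.33 px.
The upper-left point is one-third across and one-third down within the crop:
x = 1005 + 1 × 218.67 ≈ 1224; y = 82 + 1 × 183.33 ≈ 265.

x = 1224 px, y = 265 px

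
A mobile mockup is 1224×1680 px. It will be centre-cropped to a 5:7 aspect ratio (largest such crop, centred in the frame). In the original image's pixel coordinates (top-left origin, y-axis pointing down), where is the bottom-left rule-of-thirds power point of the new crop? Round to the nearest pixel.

1224/1680 > 5/7, so the 5:7 crop keeps the full height 1680 and trims width to 1680 × 5/7 = 1200.00 px.
Left offset = (1224 − 1200.00)/2 = 12.00 px; top offset = 0.
Bottom-left is one-third across and two-thirds down within the crop:
x = 12.00 + 1 × 1200.00/3 ≈ 412; y = 0.00 + 2 × 1680.00/3 ≈ 1120.

(412, 1120)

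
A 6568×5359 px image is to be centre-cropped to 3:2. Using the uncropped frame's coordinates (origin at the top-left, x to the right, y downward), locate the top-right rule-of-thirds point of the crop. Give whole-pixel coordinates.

6568/5359 < 3/2, so the 3:2 crop keeps the full width 6568 and trims height to 6568 × 2/3 = 4378.67 px.
Top offset = (5359 − 4378.67)/2 = 490.17 px; left offset = 0.
Top-right is two-thirds across and one-third down within the crop:
x = 0.00 + 2 × 6568.00/3 ≈ 4379; y = 490.17 + 1 × 4378.67/3 ≈ 1950.

(4379, 1950)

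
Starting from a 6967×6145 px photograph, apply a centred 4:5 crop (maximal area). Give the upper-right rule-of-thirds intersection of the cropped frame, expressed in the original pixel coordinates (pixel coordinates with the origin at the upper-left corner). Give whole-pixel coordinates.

(4303, 2048)

6967/6145 > 4/5, so the 4:5 crop keeps the full height 6145 and trims width to 6145 × 4/5 = 4916.00 px.
Left offset = (6967 − 4916.00)/2 = 1025.50 px; top offset = 0.
Upper-right is two-thirds across and one-third down within the crop:
x = 1025.50 + 2 × 4916.00/3 ≈ 4303; y = 0.00 + 1 × 6145.00/3 ≈ 2048.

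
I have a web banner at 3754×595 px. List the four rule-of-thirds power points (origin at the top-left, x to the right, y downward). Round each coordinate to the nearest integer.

One third of 3754 is 1251.33; one third of 595 is 198.33.
Vertical third lines at x = 1251 and x = 2503; horizontal third lines at y = 198 and y = 397.

(1251, 198), (2503, 198), (1251, 397), (2503, 397)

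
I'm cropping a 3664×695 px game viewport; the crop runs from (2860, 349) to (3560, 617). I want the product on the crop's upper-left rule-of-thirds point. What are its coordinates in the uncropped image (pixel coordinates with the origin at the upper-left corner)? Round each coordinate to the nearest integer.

(3093, 438)

Crop width = 3560 − 2860 = 700 px; one third is 233.33 px.
Crop height = 617 − 349 = 268 px; one third is 89.33 px.
The upper-left point is one-third across and one-third down within the crop:
x = 2860 + 1 × 233.33 ≈ 3093; y = 349 + 1 × 89.33 ≈ 438.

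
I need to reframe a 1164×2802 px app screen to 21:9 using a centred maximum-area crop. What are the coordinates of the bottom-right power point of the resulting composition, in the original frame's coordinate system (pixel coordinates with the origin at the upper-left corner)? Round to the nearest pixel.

1164/2802 < 21/9, so the 21:9 crop keeps the full width 1164 and trims height to 1164 × 9/21 = 498.86 px.
Top offset = (2802 − 498.86)/2 = 1151.57 px; left offset = 0.
Bottom-right is two-thirds across and two-thirds down within the crop:
x = 0.00 + 2 × 1164.00/3 ≈ 776; y = 1151.57 + 2 × 498.86/3 ≈ 1484.

x = 776 px, y = 1484 px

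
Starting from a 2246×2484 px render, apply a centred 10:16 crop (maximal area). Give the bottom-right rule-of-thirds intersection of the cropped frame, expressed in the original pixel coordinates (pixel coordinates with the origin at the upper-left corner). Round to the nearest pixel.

(1382, 1656)

2246/2484 > 10/16, so the 10:16 crop keeps the full height 2484 and trims width to 2484 × 10/16 = 1552.50 px.
Left offset = (2246 − 1552.50)/2 = 346.75 px; top offset = 0.
Bottom-right is two-thirds across and two-thirds down within the crop:
x = 346.75 + 2 × 1552.50/3 ≈ 1382; y = 0.00 + 2 × 2484.00/3 ≈ 1656.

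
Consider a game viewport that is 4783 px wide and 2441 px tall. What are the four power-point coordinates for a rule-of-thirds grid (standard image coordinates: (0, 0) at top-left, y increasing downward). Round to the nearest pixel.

(1594, 814), (3189, 814), (1594, 1627), (3189, 1627)

One third of 4783 is 1594.33; one third of 2441 is 813.67.
Vertical third lines at x = 1594 and x = 3189; horizontal third lines at y = 814 and y = 1627.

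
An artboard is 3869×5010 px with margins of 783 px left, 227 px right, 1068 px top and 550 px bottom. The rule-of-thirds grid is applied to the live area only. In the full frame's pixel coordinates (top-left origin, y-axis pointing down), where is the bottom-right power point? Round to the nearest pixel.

Content width = 3869 − 783 − 227 = 2859 px; content height = 5010 − 1068 − 550 = 3392 px.
Bottom-right is two-thirds across and two-thirds down within the live area.
x = 783 + 2 × 2859/3 = 783 + 1906.00 ≈ 2689
y = 1068 + 2 × 3392/3 = 1068 + 2261.33 ≈ 3329

(2689, 3329)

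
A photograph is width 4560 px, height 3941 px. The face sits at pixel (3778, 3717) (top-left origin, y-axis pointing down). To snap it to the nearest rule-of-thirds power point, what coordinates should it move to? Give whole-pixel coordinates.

x = 3040 px, y = 2627 px

Third lines: x ∈ {1520, 3040}, y ∈ {1314, 2627}.
3778 is closer to x = 3040; 3717 is closer to y = 2627.
So the nearest intersection is the lower-right power point.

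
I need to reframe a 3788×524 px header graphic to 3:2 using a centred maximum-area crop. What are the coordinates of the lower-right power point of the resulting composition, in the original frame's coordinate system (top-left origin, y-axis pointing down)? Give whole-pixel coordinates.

3788/524 > 3/2, so the 3:2 crop keeps the full height 524 and trims width to 524 × 3/2 = 786.00 px.
Left offset = (3788 − 786.00)/2 = 1501.00 px; top offset = 0.
Lower-right is two-thirds across and two-thirds down within the crop:
x = 1501.00 + 2 × 786.00/3 ≈ 2025; y = 0.00 + 2 × 524.00/3 ≈ 349.

(2025, 349)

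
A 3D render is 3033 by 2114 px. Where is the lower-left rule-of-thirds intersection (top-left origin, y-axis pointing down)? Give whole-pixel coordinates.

The lower-left point sits one-third of the way across and two-thirds of the way down.
x = 1 × 3033/3 ≈ 1011; y = 2 × 2114/3 ≈ 1409.

(1011, 1409)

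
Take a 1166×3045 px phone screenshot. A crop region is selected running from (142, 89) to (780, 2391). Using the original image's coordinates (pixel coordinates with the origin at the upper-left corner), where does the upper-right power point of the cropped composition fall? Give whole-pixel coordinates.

(567, 856)

Crop width = 780 − 142 = 638 px; one third is 212.67 px.
Crop height = 2391 − 89 = 2302 px; one third is 767.33 px.
The upper-right point is two-thirds across and one-third down within the crop:
x = 142 + 2 × 212.67 ≈ 567; y = 89 + 1 × 767.33 ≈ 856.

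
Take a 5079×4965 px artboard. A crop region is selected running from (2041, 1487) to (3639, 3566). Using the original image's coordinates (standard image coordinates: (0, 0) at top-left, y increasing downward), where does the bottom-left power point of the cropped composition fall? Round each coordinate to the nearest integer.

Crop width = 3639 − 2041 = 1598 px; one third is 532.67 px.
Crop height = 3566 − 1487 = 2079 px; one third is 693.00 px.
The bottom-left point is one-third across and two-thirds down within the crop:
x = 2041 + 1 × 532.67 ≈ 2574; y = 1487 + 2 × 693.00 ≈ 2873.

(2574, 2873)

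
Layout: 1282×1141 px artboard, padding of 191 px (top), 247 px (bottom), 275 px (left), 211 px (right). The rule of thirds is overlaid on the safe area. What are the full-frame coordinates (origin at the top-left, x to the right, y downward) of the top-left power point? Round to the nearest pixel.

Content width = 1282 − 275 − 211 = 796 px; content height = 1141 − 191 − 247 = 703 px.
Top-left is one-third across and one-third down within the safe area.
x = 275 + 1 × 796/3 = 275 + 265.33 ≈ 540
y = 191 + 1 × 703/3 = 191 + 234.33 ≈ 425

x = 540 px, y = 425 px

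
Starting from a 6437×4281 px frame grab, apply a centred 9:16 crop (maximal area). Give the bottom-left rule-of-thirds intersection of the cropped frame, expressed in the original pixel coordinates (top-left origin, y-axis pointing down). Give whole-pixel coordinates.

6437/4281 > 9/16, so the 9:16 crop keeps the full height 4281 and trims width to 4281 × 9/16 = 2408.06 px.
Left offset = (6437 − 2408.06)/2 = 2014.47 px; top offset = 0.
Bottom-left is one-third across and two-thirds down within the crop:
x = 2014.47 + 1 × 2408.06/3 ≈ 2817; y = 0.00 + 2 × 4281.00/3 ≈ 2854.

x = 2817 px, y = 2854 px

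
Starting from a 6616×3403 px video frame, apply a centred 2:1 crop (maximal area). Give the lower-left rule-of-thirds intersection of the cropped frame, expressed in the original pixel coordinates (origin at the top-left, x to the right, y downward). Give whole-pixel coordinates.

x = 2205 px, y = 2253 px

6616/3403 < 2/1, so the 2:1 crop keeps the full width 6616 and trims height to 6616 × 1/2 = 3308.00 px.
Top offset = (3403 − 3308.00)/2 = 47.50 px; left offset = 0.
Lower-left is one-third across and two-thirds down within the crop:
x = 0.00 + 1 × 6616.00/3 ≈ 2205; y = 47.50 + 2 × 3308.00/3 ≈ 2253.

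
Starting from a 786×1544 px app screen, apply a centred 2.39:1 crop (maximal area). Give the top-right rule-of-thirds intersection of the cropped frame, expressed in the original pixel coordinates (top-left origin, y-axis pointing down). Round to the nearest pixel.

786/1544 < 2.39/1, so the 2.39:1 crop keeps the full width 786 and trims height to 786 × 1/2.39 = 328.87 px.
Top offset = (1544 − 328.87)/2 = 607.56 px; left offset = 0.
Top-right is two-thirds across and one-third down within the crop:
x = 0.00 + 2 × 786.00/3 ≈ 524; y = 607.56 + 1 × 328.87/3 ≈ 717.

(524, 717)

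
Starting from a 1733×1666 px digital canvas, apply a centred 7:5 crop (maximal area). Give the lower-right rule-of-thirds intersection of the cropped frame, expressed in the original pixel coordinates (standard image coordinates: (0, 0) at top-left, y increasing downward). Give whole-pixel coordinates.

1733/1666 < 7/5, so the 7:5 crop keeps the full width 1733 and trims height to 1733 × 5/7 = 1237.86 px.
Top offset = (1666 − 1237.86)/2 = 214.07 px; left offset = 0.
Lower-right is two-thirds across and two-thirds down within the crop:
x = 0.00 + 2 × 1733.00/3 ≈ 1155; y = 214.07 + 2 × 1237.86/3 ≈ 1039.

(1155, 1039)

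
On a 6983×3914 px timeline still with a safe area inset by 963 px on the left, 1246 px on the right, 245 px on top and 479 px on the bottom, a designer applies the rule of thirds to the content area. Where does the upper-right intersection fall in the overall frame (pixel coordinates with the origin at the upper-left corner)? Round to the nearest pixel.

Content width = 6983 − 963 − 1246 = 4774 px; content height = 3914 − 245 − 479 = 3190 px.
Upper-right is two-thirds across and one-third down within the content area.
x = 963 + 2 × 4774/3 = 963 + 3182.67 ≈ 4146
y = 245 + 1 × 3190/3 = 245 + 1063.33 ≈ 1308

(4146, 1308)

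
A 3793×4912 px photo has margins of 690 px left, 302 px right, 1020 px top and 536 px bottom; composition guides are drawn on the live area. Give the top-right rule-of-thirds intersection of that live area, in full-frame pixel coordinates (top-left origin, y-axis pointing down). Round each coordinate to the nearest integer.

x = 2557 px, y = 2139 px

Content width = 3793 − 690 − 302 = 2801 px; content height = 4912 − 1020 − 536 = 3356 px.
Top-right is two-thirds across and one-third down within the live area.
x = 690 + 2 × 2801/3 = 690 + 1867.33 ≈ 2557
y = 1020 + 1 × 3356/3 = 1020 + 1118.67 ≈ 2139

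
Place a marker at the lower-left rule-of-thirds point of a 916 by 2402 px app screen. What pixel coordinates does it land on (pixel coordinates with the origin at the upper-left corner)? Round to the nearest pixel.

x = 305 px, y = 1601 px

The lower-left point sits one-third of the way across and two-thirds of the way down.
x = 1 × 916/3 ≈ 305; y = 2 × 2402/3 ≈ 1601.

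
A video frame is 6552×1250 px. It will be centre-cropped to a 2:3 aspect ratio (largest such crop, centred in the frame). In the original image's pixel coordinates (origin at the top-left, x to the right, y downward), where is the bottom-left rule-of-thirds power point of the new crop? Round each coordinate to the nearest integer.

x = 3137 px, y = 833 px

6552/1250 > 2/3, so the 2:3 crop keeps the full height 1250 and trims width to 1250 × 2/3 = 833.33 px.
Left offset = (6552 − 833.33)/2 = 2859.33 px; top offset = 0.
Bottom-left is one-third across and two-thirds down within the crop:
x = 2859.33 + 1 × 833.33/3 ≈ 3137; y = 0.00 + 2 × 1250.00/3 ≈ 833.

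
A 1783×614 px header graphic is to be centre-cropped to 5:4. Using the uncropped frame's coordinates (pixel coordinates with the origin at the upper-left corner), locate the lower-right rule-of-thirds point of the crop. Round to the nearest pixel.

1783/614 > 5/4, so the 5:4 crop keeps the full height 614 and trims width to 614 × 5/4 = 767.50 px.
Left offset = (1783 − 767.50)/2 = 507.75 px; top offset = 0.
Lower-right is two-thirds across and two-thirds down within the crop:
x = 507.75 + 2 × 767.50/3 ≈ 1019; y = 0.00 + 2 × 614.00/3 ≈ 409.

x = 1019 px, y = 409 px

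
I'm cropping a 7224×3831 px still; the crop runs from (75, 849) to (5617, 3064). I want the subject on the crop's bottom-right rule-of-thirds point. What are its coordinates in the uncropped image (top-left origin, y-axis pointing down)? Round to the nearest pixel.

x = 3770 px, y = 2326 px

Crop width = 5617 − 75 = 5542 px; one third is 1847.33 px.
Crop height = 3064 − 849 = 2215 px; one third is 738.33 px.
The bottom-right point is two-thirds across and two-thirds down within the crop:
x = 75 + 2 × 1847.33 ≈ 3770; y = 849 + 2 × 738.33 ≈ 2326.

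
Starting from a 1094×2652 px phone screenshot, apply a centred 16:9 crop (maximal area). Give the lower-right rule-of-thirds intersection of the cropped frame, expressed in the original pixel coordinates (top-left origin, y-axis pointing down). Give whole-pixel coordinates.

x = 729 px, y = 1429 px

1094/2652 < 16/9, so the 16:9 crop keeps the full width 1094 and trims height to 1094 × 9/16 = 615.38 px.
Top offset = (2652 − 615.38)/2 = 1018.31 px; left offset = 0.
Lower-right is two-thirds across and two-thirds down within the crop:
x = 0.00 + 2 × 1094.00/3 ≈ 729; y = 1018.31 + 2 × 615.38/3 ≈ 1429.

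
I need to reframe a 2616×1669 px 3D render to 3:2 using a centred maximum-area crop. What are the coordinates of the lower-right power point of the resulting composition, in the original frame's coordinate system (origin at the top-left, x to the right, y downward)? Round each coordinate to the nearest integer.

(1725, 1113)

2616/1669 > 3/2, so the 3:2 crop keeps the full height 1669 and trims width to 1669 × 3/2 = 2503.50 px.
Left offset = (2616 − 2503.50)/2 = 56.25 px; top offset = 0.
Lower-right is two-thirds across and two-thirds down within the crop:
x = 56.25 + 2 × 2503.50/3 ≈ 1725; y = 0.00 + 2 × 1669.00/3 ≈ 1113.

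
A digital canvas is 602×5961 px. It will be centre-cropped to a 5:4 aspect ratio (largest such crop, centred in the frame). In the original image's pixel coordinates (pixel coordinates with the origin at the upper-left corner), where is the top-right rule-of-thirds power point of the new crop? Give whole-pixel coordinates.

602/5961 < 5/4, so the 5:4 crop keeps the full width 602 and trims height to 602 × 4/5 = 481.60 px.
Top offset = (5961 − 481.60)/2 = 2739.70 px; left offset = 0.
Top-right is two-thirds across and one-third down within the crop:
x = 0.00 + 2 × 602.00/3 ≈ 401; y = 2739.70 + 1 × 481.60/3 ≈ 2900.

(401, 2900)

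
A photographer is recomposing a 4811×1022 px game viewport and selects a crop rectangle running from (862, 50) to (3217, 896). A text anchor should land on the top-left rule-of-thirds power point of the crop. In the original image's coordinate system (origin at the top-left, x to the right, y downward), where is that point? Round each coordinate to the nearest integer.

Crop width = 3217 − 862 = 2355 px; one third is 785.00 px.
Crop height = 896 − 50 = 846 px; one third is 282.00 px.
The top-left point is one-third across and one-third down within the crop:
x = 862 + 1 × 785.00 ≈ 1647; y = 50 + 1 × 282.00 ≈ 332.

x = 1647 px, y = 332 px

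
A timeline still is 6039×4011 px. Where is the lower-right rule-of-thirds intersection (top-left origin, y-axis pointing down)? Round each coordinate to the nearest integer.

The lower-right point sits two-thirds of the way across and two-thirds of the way down.
x = 2 × 6039/3 ≈ 4026; y = 2 × 4011/3 ≈ 2674.

x = 4026 px, y = 2674 px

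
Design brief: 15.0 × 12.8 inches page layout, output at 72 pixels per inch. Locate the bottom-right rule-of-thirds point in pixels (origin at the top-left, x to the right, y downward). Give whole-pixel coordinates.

(720, 614)

In pixels the canvas is 15.0 × 72 = 1080 wide and 12.8 × 72 = 921.6 tall.
The bottom-right point is two-thirds across and two-thirds down:
x = 2 × 1080/3 ≈ 720; y = 2 × 921.6/3 ≈ 614.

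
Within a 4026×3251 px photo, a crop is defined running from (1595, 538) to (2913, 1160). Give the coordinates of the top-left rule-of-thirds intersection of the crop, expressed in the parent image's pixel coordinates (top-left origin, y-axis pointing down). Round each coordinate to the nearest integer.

x = 2034 px, y = 745 px

Crop width = 2913 − 1595 = 1318 px; one third is 439.33 px.
Crop height = 1160 − 538 = 622 px; one third is 207.33 px.
The top-left point is one-third across and one-third down within the crop:
x = 1595 + 1 × 439.33 ≈ 2034; y = 538 + 1 × 207.33 ≈ 745.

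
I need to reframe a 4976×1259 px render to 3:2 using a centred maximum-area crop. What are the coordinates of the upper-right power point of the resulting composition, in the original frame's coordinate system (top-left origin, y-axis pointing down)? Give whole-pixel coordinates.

x = 2803 px, y = 420 px

4976/1259 > 3/2, so the 3:2 crop keeps the full height 1259 and trims width to 1259 × 3/2 = 1888.50 px.
Left offset = (4976 − 1888.50)/2 = 1543.75 px; top offset = 0.
Upper-right is two-thirds across and one-third down within the crop:
x = 1543.75 + 2 × 1888.50/3 ≈ 2803; y = 0.00 + 1 × 1259.00/3 ≈ 420.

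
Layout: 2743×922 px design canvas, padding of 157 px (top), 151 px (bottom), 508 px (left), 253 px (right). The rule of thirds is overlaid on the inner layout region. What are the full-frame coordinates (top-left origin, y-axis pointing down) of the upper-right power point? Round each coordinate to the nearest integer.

Content width = 2743 − 508 − 253 = 1982 px; content height = 922 − 157 − 151 = 614 px.
Upper-right is two-thirds across and one-third down within the inner layout region.
x = 508 + 2 × 1982/3 = 508 + 1321.33 ≈ 1829
y = 157 + 1 × 614/3 = 157 + 204.67 ≈ 362

x = 1829 px, y = 362 px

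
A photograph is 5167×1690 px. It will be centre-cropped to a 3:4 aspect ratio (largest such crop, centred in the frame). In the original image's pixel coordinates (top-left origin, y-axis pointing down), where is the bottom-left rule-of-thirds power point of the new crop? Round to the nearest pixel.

5167/1690 > 3/4, so the 3:4 crop keeps the full height 1690 and trims width to 1690 × 3/4 = 1267.50 px.
Left offset = (5167 − 1267.50)/2 = 1949.75 px; top offset = 0.
Bottom-left is one-third across and two-thirds down within the crop:
x = 1949.75 + 1 × 1267.50/3 ≈ 2372; y = 0.00 + 2 × 1690.00/3 ≈ 1127.

x = 2372 px, y = 1127 px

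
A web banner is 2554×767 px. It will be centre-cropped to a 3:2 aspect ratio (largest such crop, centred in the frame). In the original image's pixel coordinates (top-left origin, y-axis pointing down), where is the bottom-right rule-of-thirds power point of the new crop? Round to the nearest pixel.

2554/767 > 3/2, so the 3:2 crop keeps the full height 767 and trims width to 767 × 3/2 = 1150.50 px.
Left offset = (2554 − 1150.50)/2 = 701.75 px; top offset = 0.
Bottom-right is two-thirds across and two-thirds down within the crop:
x = 701.75 + 2 × 1150.50/3 ≈ 1469; y = 0.00 + 2 × 767.00/3 ≈ 511.

x = 1469 px, y = 511 px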